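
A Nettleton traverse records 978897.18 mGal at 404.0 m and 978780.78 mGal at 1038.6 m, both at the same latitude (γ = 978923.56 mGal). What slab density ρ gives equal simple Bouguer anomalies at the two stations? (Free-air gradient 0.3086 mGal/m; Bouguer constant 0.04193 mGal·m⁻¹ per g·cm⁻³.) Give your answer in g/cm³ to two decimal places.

Δg_obs = 978780.78 − 978897.18 = -116.40 mGal over Δh = 1038.6 − 404.0 = 634.6 m
Equal Bouguer anomalies ⇒ Δg_obs + (0.3086 − 0.04193ρ)·Δh = 0
0.3086 − 0.04193ρ = −Δg_obs/Δh = 0.18342
ρ = (0.3086 − 0.18342) / 0.04193 = 2.99 g/cm³

2.99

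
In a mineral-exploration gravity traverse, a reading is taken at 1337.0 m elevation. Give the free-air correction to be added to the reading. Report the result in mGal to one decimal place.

412.6

Free-air correction = 0.3086 × 1337.0 = 412.6 mGal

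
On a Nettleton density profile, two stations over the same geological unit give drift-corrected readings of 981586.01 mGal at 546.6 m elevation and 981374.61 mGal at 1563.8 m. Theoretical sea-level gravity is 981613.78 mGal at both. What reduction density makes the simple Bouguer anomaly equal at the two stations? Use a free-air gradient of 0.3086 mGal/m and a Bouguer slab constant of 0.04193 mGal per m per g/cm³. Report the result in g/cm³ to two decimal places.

2.40

Δg_obs = 981374.61 − 981586.01 = -211.40 mGal over Δh = 1563.8 − 546.6 = 1017.2 m
Equal Bouguer anomalies ⇒ Δg_obs + (0.3086 − 0.04193ρ)·Δh = 0
0.3086 − 0.04193ρ = −Δg_obs/Δh = 0.20783
ρ = (0.3086 − 0.20783) / 0.04193 = 2.40 g/cm³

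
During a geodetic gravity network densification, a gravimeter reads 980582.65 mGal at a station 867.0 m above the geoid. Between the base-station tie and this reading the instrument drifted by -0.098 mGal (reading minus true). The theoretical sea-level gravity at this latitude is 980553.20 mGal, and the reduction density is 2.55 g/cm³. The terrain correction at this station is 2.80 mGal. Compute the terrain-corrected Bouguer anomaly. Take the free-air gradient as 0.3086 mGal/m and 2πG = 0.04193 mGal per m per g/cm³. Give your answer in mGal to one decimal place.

207.2

Drift-corrected reading = 980582.65 − (-0.098) = 980582.748 mGal
Free-air correction = 0.3086 × 867.0 = 267.56 mGal
Free-air anomaly = 980582.748 − 980553.20 + (267.56) = 297.108 mGal
Bouguer slab correction = 0.04193 × 2.55 × 867.0 = 92.70 mGal
Simple Bouguer anomaly = 297.108 − (92.70) = 204.408 mGal
Complete Bouguer anomaly = 204.408 + 2.80 = 207.208 mGal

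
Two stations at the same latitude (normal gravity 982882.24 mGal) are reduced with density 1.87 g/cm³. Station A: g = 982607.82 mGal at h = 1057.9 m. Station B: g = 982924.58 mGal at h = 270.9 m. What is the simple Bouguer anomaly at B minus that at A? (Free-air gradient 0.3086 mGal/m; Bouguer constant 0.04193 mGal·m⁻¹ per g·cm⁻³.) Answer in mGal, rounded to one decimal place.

Δg_SB(A) = 982607.82 − 982882.24 + 0.3086×1057.9 − 0.04193×1.87×1057.9 = -30.90 mGal
Δg_SB(B) = 982924.58 − 982882.24 + 0.3086×270.9 − 0.04193×1.87×270.9 = 104.70 mGal
Difference = 104.70 − (-30.90) = 135.60 mGal

135.6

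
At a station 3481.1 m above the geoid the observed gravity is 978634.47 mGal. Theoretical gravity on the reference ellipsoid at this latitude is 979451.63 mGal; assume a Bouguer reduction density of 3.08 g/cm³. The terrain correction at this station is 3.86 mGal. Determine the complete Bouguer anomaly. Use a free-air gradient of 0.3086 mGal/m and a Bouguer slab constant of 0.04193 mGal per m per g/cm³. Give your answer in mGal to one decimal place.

Free-air correction = 0.3086 × 3481.1 = 1074.27 mGal
Free-air anomaly = 978634.47 − 979451.63 + (1074.27) = 257.11 mGal
Bouguer slab correction = 0.04193 × 3.08 × 3481.1 = 449.56 mGal
Simple Bouguer anomaly = 257.11 − (449.56) = -192.45 mGal
Complete Bouguer anomaly = -192.45 + 3.86 = -188.59 mGal

-188.6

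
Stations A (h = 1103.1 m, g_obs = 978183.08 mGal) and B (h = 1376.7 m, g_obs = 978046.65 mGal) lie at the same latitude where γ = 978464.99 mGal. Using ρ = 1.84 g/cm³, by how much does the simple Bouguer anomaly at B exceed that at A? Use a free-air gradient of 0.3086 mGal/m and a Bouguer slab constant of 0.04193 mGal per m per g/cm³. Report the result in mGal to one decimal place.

Δg_SB(A) = 978183.08 − 978464.99 + 0.3086×1103.1 − 0.04193×1.84×1103.1 = -26.60 mGal
Δg_SB(B) = 978046.65 − 978464.99 + 0.3086×1376.7 − 0.04193×1.84×1376.7 = -99.70 mGal
Difference = -99.70 − (-26.60) = -73.10 mGal

-73.1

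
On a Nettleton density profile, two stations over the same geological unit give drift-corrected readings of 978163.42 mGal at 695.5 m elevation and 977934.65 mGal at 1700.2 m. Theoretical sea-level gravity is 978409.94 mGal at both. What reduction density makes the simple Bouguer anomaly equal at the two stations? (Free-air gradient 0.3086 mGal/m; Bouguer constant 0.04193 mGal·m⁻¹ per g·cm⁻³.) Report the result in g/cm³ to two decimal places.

1.93

Δg_obs = 977934.65 − 978163.42 = -228.77 mGal over Δh = 1700.2 − 695.5 = 1004.7 m
Equal Bouguer anomalies ⇒ Δg_obs + (0.3086 − 0.04193ρ)·Δh = 0
0.3086 − 0.04193ρ = −Δg_obs/Δh = 0.22770
ρ = (0.3086 − 0.22770) / 0.04193 = 1.93 g/cm³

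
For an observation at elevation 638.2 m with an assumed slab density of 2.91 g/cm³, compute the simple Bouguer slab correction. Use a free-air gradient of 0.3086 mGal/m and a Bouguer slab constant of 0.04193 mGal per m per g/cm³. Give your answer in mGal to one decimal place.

77.9

Bouguer slab correction = 0.04193 × 2.91 × 638.2 = 77.9 mGal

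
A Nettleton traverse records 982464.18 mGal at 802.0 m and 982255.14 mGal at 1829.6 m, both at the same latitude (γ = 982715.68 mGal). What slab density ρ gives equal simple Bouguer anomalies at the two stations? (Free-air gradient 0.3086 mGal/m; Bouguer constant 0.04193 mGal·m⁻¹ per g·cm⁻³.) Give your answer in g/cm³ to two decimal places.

Δg_obs = 982255.14 − 982464.18 = -209.04 mGal over Δh = 1829.6 − 802.0 = 1027.6 m
Equal Bouguer anomalies ⇒ Δg_obs + (0.3086 − 0.04193ρ)·Δh = 0
0.3086 − 0.04193ρ = −Δg_obs/Δh = 0.20343
ρ = (0.3086 − 0.20343) / 0.04193 = 2.51 g/cm³

2.51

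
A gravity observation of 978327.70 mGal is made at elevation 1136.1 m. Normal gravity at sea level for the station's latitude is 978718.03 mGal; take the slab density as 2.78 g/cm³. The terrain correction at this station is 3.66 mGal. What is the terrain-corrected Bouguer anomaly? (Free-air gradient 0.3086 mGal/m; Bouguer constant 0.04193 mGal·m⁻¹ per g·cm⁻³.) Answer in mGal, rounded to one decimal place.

Free-air correction = 0.3086 × 1136.1 = 350.60 mGal
Free-air anomaly = 978327.70 − 978718.03 + (350.60) = -39.73 mGal
Bouguer slab correction = 0.04193 × 2.78 × 1136.1 = 132.43 mGal
Simple Bouguer anomaly = -39.73 − (132.43) = -172.16 mGal
Complete Bouguer anomaly = -172.16 + 3.66 = -168.50 mGal

-168.5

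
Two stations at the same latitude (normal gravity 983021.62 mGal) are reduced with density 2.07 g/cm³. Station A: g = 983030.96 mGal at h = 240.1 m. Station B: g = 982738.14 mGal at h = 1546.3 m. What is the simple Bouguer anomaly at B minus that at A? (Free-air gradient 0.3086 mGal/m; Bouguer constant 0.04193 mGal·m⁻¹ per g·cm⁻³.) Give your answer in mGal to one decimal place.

Δg_SB(A) = 983030.96 − 983021.62 + 0.3086×240.1 − 0.04193×2.07×240.1 = 62.60 mGal
Δg_SB(B) = 982738.14 − 983021.62 + 0.3086×1546.3 − 0.04193×2.07×1546.3 = 59.50 mGal
Difference = 59.50 − (62.60) = -3.10 mGal

-3.1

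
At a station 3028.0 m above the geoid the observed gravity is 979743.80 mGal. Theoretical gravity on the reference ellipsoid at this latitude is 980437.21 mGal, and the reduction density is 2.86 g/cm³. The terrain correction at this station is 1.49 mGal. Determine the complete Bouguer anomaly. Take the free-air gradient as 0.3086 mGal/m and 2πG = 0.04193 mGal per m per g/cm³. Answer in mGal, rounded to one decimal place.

-120.6

Free-air correction = 0.3086 × 3028.0 = 934.44 mGal
Free-air anomaly = 979743.80 − 980437.21 + (934.44) = 241.03 mGal
Bouguer slab correction = 0.04193 × 2.86 × 3028.0 = 363.12 mGal
Simple Bouguer anomaly = 241.03 − (363.12) = -122.09 mGal
Complete Bouguer anomaly = -122.09 + 1.49 = -120.60 mGal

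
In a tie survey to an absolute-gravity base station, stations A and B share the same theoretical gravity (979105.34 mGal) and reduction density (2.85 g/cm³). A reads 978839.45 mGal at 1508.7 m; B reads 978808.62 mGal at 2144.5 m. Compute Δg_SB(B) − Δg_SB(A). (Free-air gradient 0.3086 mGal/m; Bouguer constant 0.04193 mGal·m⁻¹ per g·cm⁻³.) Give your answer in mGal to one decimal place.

89.4

Δg_SB(A) = 978839.45 − 979105.34 + 0.3086×1508.7 − 0.04193×2.85×1508.7 = 19.40 mGal
Δg_SB(B) = 978808.62 − 979105.34 + 0.3086×2144.5 − 0.04193×2.85×2144.5 = 108.80 mGal
Difference = 108.80 − (19.40) = 89.40 mGal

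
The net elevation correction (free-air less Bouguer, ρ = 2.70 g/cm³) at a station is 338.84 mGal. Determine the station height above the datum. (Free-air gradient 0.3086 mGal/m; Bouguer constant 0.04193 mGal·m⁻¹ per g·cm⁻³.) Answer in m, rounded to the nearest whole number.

Combined gradient = 0.3086 − 0.04193 × 2.70 = 0.1953890 mGal/m
h = 338.84 / 0.1953890 = 1734.18 m

1734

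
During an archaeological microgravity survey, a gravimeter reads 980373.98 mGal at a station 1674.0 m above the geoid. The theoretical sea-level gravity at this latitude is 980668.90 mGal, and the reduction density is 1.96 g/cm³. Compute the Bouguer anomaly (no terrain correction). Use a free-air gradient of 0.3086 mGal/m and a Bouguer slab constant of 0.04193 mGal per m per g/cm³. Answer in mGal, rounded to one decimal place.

84.1

Free-air correction = 0.3086 × 1674.0 = 516.60 mGal
Free-air anomaly = 980373.98 − 980668.90 + (516.60) = 221.68 mGal
Bouguer slab correction = 0.04193 × 1.96 × 1674.0 = 137.57 mGal
Simple Bouguer anomaly = 221.68 − (137.57) = 84.11 mGal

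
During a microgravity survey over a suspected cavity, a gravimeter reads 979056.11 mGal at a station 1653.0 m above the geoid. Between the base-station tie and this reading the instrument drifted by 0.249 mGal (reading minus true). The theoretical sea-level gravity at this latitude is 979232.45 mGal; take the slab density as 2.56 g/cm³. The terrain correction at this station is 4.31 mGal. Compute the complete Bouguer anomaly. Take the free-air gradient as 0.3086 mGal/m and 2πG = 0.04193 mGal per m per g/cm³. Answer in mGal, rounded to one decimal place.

Drift-corrected reading = 979056.11 − (0.249) = 979055.861 mGal
Free-air correction = 0.3086 × 1653.0 = 510.12 mGal
Free-air anomaly = 979055.861 − 979232.45 + (510.12) = 333.531 mGal
Bouguer slab correction = 0.04193 × 2.56 × 1653.0 = 177.43 mGal
Simple Bouguer anomaly = 333.531 − (177.43) = 156.101 mGal
Complete Bouguer anomaly = 156.101 + 4.31 = 160.411 mGal

160.4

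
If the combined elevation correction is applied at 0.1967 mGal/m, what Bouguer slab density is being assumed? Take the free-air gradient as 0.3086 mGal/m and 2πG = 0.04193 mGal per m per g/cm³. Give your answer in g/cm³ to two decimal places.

0.1967 = 0.3086 − 0.04193 × ρ
ρ = (0.3086 − 0.1967) / 0.04193 = 2.67 g/cm³

2.67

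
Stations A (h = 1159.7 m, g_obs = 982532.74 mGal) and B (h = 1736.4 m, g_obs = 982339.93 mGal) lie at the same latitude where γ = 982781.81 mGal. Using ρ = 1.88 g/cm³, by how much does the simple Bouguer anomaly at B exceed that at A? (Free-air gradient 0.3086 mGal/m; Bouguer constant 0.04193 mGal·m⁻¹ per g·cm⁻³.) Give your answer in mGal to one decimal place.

Δg_SB(A) = 982532.74 − 982781.81 + 0.3086×1159.7 − 0.04193×1.88×1159.7 = 17.40 mGal
Δg_SB(B) = 982339.93 − 982781.81 + 0.3086×1736.4 − 0.04193×1.88×1736.4 = -42.90 mGal
Difference = -42.90 − (17.40) = -60.30 mGal

-60.3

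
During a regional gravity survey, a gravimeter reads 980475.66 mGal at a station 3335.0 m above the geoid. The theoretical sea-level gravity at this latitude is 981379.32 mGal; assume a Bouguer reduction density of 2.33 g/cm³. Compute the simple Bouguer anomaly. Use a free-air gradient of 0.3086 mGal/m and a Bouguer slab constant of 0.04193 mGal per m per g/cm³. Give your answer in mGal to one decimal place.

Free-air correction = 0.3086 × 3335.0 = 1029.18 mGal
Free-air anomaly = 980475.66 − 981379.32 + (1029.18) = 125.52 mGal
Bouguer slab correction = 0.04193 × 2.33 × 3335.0 = 325.82 mGal
Simple Bouguer anomaly = 125.52 − (325.82) = -200.30 mGal

-200.3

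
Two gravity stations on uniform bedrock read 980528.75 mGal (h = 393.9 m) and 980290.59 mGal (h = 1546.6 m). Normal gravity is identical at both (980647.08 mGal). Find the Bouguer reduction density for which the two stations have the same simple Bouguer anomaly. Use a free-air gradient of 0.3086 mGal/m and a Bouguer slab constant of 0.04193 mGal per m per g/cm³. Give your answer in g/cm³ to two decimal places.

2.43

Δg_obs = 980290.59 − 980528.75 = -238.16 mGal over Δh = 1546.6 − 393.9 = 1152.7 m
Equal Bouguer anomalies ⇒ Δg_obs + (0.3086 − 0.04193ρ)·Δh = 0
0.3086 − 0.04193ρ = −Δg_obs/Δh = 0.20661
ρ = (0.3086 − 0.20661) / 0.04193 = 2.43 g/cm³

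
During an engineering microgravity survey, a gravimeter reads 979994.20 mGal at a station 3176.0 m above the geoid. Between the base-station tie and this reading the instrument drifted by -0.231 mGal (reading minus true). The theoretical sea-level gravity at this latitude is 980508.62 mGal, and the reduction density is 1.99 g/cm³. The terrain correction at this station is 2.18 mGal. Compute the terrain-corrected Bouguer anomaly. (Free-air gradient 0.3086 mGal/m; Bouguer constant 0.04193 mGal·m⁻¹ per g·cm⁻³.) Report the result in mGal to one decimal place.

203.1

Drift-corrected reading = 979994.20 − (-0.231) = 979994.431 mGal
Free-air correction = 0.3086 × 3176.0 = 980.11 mGal
Free-air anomaly = 979994.431 − 980508.62 + (980.11) = 465.921 mGal
Bouguer slab correction = 0.04193 × 1.99 × 3176.0 = 265.01 mGal
Simple Bouguer anomaly = 465.921 − (265.01) = 200.911 mGal
Complete Bouguer anomaly = 200.911 + 2.18 = 203.091 mGal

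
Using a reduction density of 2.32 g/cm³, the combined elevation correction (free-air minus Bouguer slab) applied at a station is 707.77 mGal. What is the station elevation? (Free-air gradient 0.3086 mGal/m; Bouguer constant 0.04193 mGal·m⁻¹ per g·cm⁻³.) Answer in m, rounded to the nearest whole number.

3349

Combined gradient = 0.3086 − 0.04193 × 2.32 = 0.2113224 mGal/m
h = 707.77 / 0.2113224 = 3349.24 m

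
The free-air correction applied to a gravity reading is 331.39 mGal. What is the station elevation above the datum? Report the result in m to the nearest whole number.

h = 331.39 / 0.3086 = 1073.85 m

1074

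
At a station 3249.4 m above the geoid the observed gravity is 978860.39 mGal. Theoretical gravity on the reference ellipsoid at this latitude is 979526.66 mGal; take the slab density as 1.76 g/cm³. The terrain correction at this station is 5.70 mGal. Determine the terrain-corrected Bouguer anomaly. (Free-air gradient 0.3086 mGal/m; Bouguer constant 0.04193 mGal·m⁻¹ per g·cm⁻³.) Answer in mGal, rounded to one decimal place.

102.4

Free-air correction = 0.3086 × 3249.4 = 1002.76 mGal
Free-air anomaly = 978860.39 − 979526.66 + (1002.76) = 336.49 mGal
Bouguer slab correction = 0.04193 × 1.76 × 3249.4 = 239.80 mGal
Simple Bouguer anomaly = 336.49 − (239.80) = 96.69 mGal
Complete Bouguer anomaly = 96.69 + 5.70 = 102.39 mGal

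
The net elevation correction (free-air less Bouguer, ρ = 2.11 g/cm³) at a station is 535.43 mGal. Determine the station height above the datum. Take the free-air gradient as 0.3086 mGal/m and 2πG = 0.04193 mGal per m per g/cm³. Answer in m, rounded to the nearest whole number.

2432

Combined gradient = 0.3086 − 0.04193 × 2.11 = 0.2201277 mGal/m
h = 535.43 / 0.2201277 = 2432.36 m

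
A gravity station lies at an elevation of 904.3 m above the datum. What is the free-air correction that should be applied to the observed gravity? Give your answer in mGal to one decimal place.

279.1

Free-air correction = 0.3086 × 904.3 = 279.1 mGal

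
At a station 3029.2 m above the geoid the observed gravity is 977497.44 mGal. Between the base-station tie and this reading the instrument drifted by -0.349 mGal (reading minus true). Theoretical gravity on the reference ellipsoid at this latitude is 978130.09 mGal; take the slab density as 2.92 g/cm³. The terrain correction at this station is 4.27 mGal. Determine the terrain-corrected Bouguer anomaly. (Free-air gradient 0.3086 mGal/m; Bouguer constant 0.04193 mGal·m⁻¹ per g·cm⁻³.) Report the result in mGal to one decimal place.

-64.1

Drift-corrected reading = 977497.44 − (-0.349) = 977497.789 mGal
Free-air correction = 0.3086 × 3029.2 = 934.81 mGal
Free-air anomaly = 977497.789 − 978130.09 + (934.81) = 302.509 mGal
Bouguer slab correction = 0.04193 × 2.92 × 3029.2 = 370.88 mGal
Simple Bouguer anomaly = 302.509 − (370.88) = -68.371 mGal
Complete Bouguer anomaly = -68.371 + 4.27 = -64.101 mGal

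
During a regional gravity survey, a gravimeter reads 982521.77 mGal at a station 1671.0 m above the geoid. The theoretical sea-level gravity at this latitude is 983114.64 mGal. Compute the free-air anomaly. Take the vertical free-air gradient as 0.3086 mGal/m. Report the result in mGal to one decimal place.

-77.2

Free-air correction = 0.3086 × 1671.0 = 515.67 mGal
Free-air anomaly = 982521.77 − 983114.64 + (515.67) = -77.20 mGal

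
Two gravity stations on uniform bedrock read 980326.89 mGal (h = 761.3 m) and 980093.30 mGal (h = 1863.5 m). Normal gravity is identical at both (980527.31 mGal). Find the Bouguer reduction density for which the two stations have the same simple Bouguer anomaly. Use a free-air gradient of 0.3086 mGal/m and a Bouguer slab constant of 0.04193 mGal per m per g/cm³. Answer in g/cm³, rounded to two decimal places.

Δg_obs = 980093.30 − 980326.89 = -233.59 mGal over Δh = 1863.5 − 761.3 = 1102.2 m
Equal Bouguer anomalies ⇒ Δg_obs + (0.3086 − 0.04193ρ)·Δh = 0
0.3086 − 0.04193ρ = −Δg_obs/Δh = 0.21193
ρ = (0.3086 − 0.21193) / 0.04193 = 2.31 g/cm³

2.31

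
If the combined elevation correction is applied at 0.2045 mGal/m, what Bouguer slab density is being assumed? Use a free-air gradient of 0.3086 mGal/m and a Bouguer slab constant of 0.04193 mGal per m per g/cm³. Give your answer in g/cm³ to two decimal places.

2.48

0.2045 = 0.3086 − 0.04193 × ρ
ρ = (0.3086 − 0.2045) / 0.04193 = 2.48 g/cm³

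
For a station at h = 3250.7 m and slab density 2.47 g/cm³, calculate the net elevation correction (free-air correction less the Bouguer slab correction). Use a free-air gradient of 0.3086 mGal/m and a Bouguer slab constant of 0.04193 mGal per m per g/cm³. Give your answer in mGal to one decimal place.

666.5

Combined gradient = 0.3086 − 0.04193 × 2.47 = 0.2050329 mGal/m
Combined elevation correction = 0.2050329 × 3250.7 = 666.5 mGal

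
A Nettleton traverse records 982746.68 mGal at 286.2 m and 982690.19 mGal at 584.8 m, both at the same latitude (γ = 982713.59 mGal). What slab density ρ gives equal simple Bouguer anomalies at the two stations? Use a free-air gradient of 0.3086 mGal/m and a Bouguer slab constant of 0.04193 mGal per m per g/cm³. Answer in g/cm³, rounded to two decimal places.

2.85

Δg_obs = 982690.19 − 982746.68 = -56.49 mGal over Δh = 584.8 − 286.2 = 298.6 m
Equal Bouguer anomalies ⇒ Δg_obs + (0.3086 − 0.04193ρ)·Δh = 0
0.3086 − 0.04193ρ = −Δg_obs/Δh = 0.18918
ρ = (0.3086 − 0.18918) / 0.04193 = 2.85 g/cm³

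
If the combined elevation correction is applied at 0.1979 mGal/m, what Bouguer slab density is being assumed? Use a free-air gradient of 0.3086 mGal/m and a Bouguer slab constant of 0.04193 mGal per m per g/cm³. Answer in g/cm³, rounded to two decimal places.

0.1979 = 0.3086 − 0.04193 × ρ
ρ = (0.3086 − 0.1979) / 0.04193 = 2.64 g/cm³

2.64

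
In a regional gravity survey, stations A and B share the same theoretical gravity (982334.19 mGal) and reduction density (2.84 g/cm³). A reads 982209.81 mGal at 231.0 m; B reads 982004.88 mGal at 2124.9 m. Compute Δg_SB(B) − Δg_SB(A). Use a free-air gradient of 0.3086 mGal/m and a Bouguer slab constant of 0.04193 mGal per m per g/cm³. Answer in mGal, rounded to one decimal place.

154.0

Δg_SB(A) = 982209.81 − 982334.19 + 0.3086×231.0 − 0.04193×2.84×231.0 = -80.60 mGal
Δg_SB(B) = 982004.88 − 982334.19 + 0.3086×2124.9 − 0.04193×2.84×2124.9 = 73.40 mGal
Difference = 73.40 − (-80.60) = 154.00 mGal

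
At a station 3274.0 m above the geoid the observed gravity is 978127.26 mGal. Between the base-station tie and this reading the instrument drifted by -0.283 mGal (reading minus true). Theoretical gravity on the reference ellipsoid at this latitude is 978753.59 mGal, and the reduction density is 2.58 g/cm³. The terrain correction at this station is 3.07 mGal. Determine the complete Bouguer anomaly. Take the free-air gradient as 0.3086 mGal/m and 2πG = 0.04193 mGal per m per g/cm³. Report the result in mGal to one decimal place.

Drift-corrected reading = 978127.26 − (-0.283) = 978127.543 mGal
Free-air correction = 0.3086 × 3274.0 = 1010.36 mGal
Free-air anomaly = 978127.543 − 978753.59 + (1010.36) = 384.313 mGal
Bouguer slab correction = 0.04193 × 2.58 × 3274.0 = 354.18 mGal
Simple Bouguer anomaly = 384.313 − (354.18) = 30.133 mGal
Complete Bouguer anomaly = 30.133 + 3.07 = 33.203 mGal

33.2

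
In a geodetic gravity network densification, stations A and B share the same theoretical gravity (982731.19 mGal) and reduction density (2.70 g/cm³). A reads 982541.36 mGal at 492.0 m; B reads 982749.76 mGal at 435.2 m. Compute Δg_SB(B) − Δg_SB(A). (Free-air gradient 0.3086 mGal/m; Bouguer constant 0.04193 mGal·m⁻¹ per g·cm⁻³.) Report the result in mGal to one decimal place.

Δg_SB(A) = 982541.36 − 982731.19 + 0.3086×492.0 − 0.04193×2.70×492.0 = -93.70 mGal
Δg_SB(B) = 982749.76 − 982731.19 + 0.3086×435.2 − 0.04193×2.70×435.2 = 103.60 mGal
Difference = 103.60 − (-93.70) = 197.30 mGal

197.3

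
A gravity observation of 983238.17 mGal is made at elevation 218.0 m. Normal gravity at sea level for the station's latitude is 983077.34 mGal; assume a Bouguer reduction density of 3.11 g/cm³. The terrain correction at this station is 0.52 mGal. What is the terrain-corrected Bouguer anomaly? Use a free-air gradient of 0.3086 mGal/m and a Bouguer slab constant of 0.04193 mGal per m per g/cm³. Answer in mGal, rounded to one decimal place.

Free-air correction = 0.3086 × 218.0 = 67.27 mGal
Free-air anomaly = 983238.17 − 983077.34 + (67.27) = 228.10 mGal
Bouguer slab correction = 0.04193 × 3.11 × 218.0 = 28.43 mGal
Simple Bouguer anomaly = 228.10 − (28.43) = 199.67 mGal
Complete Bouguer anomaly = 199.67 + 0.52 = 200.19 mGal

200.2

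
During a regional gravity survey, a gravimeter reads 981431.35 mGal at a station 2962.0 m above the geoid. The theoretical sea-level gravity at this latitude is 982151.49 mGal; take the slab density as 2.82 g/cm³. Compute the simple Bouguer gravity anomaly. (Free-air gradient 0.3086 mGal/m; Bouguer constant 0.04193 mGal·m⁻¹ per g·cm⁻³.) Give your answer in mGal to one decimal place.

Free-air correction = 0.3086 × 2962.0 = 914.07 mGal
Free-air anomaly = 981431.35 − 982151.49 + (914.07) = 193.93 mGal
Bouguer slab correction = 0.04193 × 2.82 × 2962.0 = 350.23 mGal
Simple Bouguer anomaly = 193.93 − (350.23) = -156.30 mGal

-156.3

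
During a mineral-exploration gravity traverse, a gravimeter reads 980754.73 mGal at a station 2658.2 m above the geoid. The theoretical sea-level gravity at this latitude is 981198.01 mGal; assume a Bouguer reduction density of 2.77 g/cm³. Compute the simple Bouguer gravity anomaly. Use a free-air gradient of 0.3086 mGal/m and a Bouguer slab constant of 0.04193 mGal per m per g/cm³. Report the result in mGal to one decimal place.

Free-air correction = 0.3086 × 2658.2 = 820.32 mGal
Free-air anomaly = 980754.73 − 981198.01 + (820.32) = 377.04 mGal
Bouguer slab correction = 0.04193 × 2.77 × 2658.2 = 308.74 mGal
Simple Bouguer anomaly = 377.04 − (308.74) = 68.30 mGal

68.3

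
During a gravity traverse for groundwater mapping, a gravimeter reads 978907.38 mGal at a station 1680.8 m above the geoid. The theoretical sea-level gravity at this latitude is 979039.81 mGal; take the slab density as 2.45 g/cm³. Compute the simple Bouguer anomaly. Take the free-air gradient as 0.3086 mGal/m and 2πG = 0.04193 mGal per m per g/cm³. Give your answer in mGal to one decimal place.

Free-air correction = 0.3086 × 1680.8 = 518.69 mGal
Free-air anomaly = 978907.38 − 979039.81 + (518.69) = 386.26 mGal
Bouguer slab correction = 0.04193 × 2.45 × 1680.8 = 172.67 mGal
Simple Bouguer anomaly = 386.26 − (172.67) = 213.59 mGal

213.6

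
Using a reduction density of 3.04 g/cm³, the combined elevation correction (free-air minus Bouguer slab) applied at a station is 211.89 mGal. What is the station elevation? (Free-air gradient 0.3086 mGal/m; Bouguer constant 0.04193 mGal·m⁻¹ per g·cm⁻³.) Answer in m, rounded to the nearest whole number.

Combined gradient = 0.3086 − 0.04193 × 3.04 = 0.1811328 mGal/m
h = 211.89 / 0.1811328 = 1169.80 m

1170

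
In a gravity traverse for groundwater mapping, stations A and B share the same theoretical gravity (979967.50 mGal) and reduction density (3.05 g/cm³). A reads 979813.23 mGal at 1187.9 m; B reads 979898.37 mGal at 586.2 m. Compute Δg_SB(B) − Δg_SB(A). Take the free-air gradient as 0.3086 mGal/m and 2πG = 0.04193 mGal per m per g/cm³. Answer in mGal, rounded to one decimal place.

Δg_SB(A) = 979813.23 − 979967.50 + 0.3086×1187.9 − 0.04193×3.05×1187.9 = 60.40 mGal
Δg_SB(B) = 979898.37 − 979967.50 + 0.3086×586.2 − 0.04193×3.05×586.2 = 36.80 mGal
Difference = 36.80 − (60.40) = -23.60 mGal

-23.6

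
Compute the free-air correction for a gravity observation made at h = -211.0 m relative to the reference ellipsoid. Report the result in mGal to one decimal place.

-65.1

Free-air correction = 0.3086 × -211.0 = -65.1 mGal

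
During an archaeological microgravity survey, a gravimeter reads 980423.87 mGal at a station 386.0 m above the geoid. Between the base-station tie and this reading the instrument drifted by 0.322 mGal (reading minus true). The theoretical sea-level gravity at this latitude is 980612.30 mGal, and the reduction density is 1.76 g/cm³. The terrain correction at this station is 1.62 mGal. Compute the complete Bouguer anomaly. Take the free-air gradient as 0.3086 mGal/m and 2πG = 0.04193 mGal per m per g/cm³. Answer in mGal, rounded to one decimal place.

Drift-corrected reading = 980423.87 − (0.322) = 980423.548 mGal
Free-air correction = 0.3086 × 386.0 = 119.12 mGal
Free-air anomaly = 980423.548 − 980612.30 + (119.12) = -69.632 mGal
Bouguer slab correction = 0.04193 × 1.76 × 386.0 = 28.49 mGal
Simple Bouguer anomaly = -69.632 − (28.49) = -98.122 mGal
Complete Bouguer anomaly = -98.122 + 1.62 = -96.502 mGal

-96.5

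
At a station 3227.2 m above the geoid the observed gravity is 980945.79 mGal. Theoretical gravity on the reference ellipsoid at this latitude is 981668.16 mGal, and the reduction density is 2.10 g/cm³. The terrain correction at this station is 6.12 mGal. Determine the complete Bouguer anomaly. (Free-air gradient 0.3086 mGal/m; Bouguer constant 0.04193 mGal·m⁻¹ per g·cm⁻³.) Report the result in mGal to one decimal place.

-4.5

Free-air correction = 0.3086 × 3227.2 = 995.91 mGal
Free-air anomaly = 980945.79 − 981668.16 + (995.91) = 273.54 mGal
Bouguer slab correction = 0.04193 × 2.10 × 3227.2 = 284.16 mGal
Simple Bouguer anomaly = 273.54 − (284.16) = -10.62 mGal
Complete Bouguer anomaly = -10.62 + 6.12 = -4.50 mGal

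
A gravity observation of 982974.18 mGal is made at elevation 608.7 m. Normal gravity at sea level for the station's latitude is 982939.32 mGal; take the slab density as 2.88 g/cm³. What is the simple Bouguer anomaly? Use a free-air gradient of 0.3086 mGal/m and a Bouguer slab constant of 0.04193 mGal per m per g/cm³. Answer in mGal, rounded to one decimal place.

Free-air correction = 0.3086 × 608.7 = 187.84 mGal
Free-air anomaly = 982974.18 − 982939.32 + (187.84) = 222.70 mGal
Bouguer slab correction = 0.04193 × 2.88 × 608.7 = 73.51 mGal
Simple Bouguer anomaly = 222.70 − (73.51) = 149.19 mGal

149.2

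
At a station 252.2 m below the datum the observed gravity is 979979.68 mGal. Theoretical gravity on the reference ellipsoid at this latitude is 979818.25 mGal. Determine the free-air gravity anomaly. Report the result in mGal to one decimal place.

Free-air correction = 0.3086 × -252.2 = -77.83 mGal
Free-air anomaly = 979979.68 − 979818.25 + (-77.83) = 83.60 mGal

83.6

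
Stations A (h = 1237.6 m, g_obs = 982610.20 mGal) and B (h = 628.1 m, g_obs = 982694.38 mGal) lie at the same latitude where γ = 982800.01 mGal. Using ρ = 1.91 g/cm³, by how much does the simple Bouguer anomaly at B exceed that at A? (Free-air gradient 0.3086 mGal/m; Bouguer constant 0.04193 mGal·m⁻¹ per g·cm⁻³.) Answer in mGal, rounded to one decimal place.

Δg_SB(A) = 982610.20 − 982800.01 + 0.3086×1237.6 − 0.04193×1.91×1237.6 = 93.00 mGal
Δg_SB(B) = 982694.38 − 982800.01 + 0.3086×628.1 − 0.04193×1.91×628.1 = 37.90 mGal
Difference = 37.90 − (93.00) = -55.10 mGal

-55.1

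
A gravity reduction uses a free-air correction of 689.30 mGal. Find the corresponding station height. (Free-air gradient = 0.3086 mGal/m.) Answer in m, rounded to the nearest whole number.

2234

h = 689.30 / 0.3086 = 2233.64 m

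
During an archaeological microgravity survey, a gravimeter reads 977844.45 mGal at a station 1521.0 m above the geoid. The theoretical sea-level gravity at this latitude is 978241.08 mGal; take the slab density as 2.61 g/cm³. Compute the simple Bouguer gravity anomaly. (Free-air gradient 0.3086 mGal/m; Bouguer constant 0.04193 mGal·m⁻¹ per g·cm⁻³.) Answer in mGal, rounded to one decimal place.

Free-air correction = 0.3086 × 1521.0 = 469.38 mGal
Free-air anomaly = 977844.45 − 978241.08 + (469.38) = 72.75 mGal
Bouguer slab correction = 0.04193 × 2.61 × 1521.0 = 166.45 mGal
Simple Bouguer anomaly = 72.75 − (166.45) = -93.70 mGal

-93.7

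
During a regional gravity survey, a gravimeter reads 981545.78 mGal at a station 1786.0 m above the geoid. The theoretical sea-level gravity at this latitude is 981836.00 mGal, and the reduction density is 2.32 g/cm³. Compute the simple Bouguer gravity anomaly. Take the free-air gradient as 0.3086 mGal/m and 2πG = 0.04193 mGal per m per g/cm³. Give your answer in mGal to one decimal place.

Free-air correction = 0.3086 × 1786.0 = 551.16 mGal
Free-air anomaly = 981545.78 − 981836.00 + (551.16) = 260.94 mGal
Bouguer slab correction = 0.04193 × 2.32 × 1786.0 = 173.74 mGal
Simple Bouguer anomaly = 260.94 − (173.74) = 87.20 mGal

87.2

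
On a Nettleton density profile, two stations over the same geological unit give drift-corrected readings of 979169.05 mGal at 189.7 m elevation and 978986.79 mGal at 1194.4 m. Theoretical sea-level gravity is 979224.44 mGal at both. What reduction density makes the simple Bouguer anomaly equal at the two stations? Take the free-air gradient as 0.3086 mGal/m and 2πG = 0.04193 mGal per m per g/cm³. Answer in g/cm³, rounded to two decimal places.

3.03

Δg_obs = 978986.79 − 979169.05 = -182.26 mGal over Δh = 1194.4 − 189.7 = 1004.7 m
Equal Bouguer anomalies ⇒ Δg_obs + (0.3086 − 0.04193ρ)·Δh = 0
0.3086 − 0.04193ρ = −Δg_obs/Δh = 0.18141
ρ = (0.3086 − 0.18141) / 0.04193 = 3.03 g/cm³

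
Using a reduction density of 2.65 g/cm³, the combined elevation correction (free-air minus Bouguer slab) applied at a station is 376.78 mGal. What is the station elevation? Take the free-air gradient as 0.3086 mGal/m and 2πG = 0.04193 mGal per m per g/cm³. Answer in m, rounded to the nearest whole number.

Combined gradient = 0.3086 − 0.04193 × 2.65 = 0.1974855 mGal/m
h = 376.78 / 0.1974855 = 1907.89 m

1908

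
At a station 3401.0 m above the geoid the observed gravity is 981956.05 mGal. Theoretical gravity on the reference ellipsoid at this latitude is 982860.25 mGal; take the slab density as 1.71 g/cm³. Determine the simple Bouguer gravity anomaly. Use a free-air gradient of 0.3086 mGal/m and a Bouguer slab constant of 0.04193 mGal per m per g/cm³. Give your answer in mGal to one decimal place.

Free-air correction = 0.3086 × 3401.0 = 1049.55 mGal
Free-air anomaly = 981956.05 − 982860.25 + (1049.55) = 145.35 mGal
Bouguer slab correction = 0.04193 × 1.71 × 3401.0 = 243.85 mGal
Simple Bouguer anomaly = 145.35 − (243.85) = -98.50 mGal

-98.5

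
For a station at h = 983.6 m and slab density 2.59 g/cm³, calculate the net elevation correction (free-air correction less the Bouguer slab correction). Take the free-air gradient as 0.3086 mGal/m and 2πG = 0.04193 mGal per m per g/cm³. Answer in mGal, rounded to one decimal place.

196.7

Combined gradient = 0.3086 − 0.04193 × 2.59 = 0.2000013 mGal/m
Combined elevation correction = 0.2000013 × 983.6 = 196.7 mGal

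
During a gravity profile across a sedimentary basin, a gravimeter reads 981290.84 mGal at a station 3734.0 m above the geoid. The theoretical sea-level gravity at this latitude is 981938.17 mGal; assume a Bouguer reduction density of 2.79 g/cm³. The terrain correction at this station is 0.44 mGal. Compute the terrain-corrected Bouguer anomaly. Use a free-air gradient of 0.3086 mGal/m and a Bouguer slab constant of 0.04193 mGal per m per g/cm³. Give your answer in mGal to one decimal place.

68.6

Free-air correction = 0.3086 × 3734.0 = 1152.31 mGal
Free-air anomaly = 981290.84 − 981938.17 + (1152.31) = 504.98 mGal
Bouguer slab correction = 0.04193 × 2.79 × 3734.0 = 436.82 mGal
Simple Bouguer anomaly = 504.98 − (436.82) = 68.16 mGal
Complete Bouguer anomaly = 68.16 + 0.44 = 68.60 mGal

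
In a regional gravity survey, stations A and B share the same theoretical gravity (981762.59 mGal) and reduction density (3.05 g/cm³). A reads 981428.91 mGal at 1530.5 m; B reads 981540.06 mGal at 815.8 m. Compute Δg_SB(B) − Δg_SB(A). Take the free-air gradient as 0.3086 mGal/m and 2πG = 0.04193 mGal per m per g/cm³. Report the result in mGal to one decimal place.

-18.0

Δg_SB(A) = 981428.91 − 981762.59 + 0.3086×1530.5 − 0.04193×3.05×1530.5 = -57.10 mGal
Δg_SB(B) = 981540.06 − 981762.59 + 0.3086×815.8 − 0.04193×3.05×815.8 = -75.10 mGal
Difference = -75.10 − (-57.10) = -18.00 mGal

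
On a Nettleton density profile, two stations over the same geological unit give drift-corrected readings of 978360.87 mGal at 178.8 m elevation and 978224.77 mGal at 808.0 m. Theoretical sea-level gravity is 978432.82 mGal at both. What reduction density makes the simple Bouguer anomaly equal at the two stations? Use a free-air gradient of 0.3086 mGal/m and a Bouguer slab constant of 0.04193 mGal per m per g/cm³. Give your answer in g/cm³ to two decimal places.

2.20

Δg_obs = 978224.77 − 978360.87 = -136.10 mGal over Δh = 808.0 − 178.8 = 629.2 m
Equal Bouguer anomalies ⇒ Δg_obs + (0.3086 − 0.04193ρ)·Δh = 0
0.3086 − 0.04193ρ = −Δg_obs/Δh = 0.21631
ρ = (0.3086 − 0.21631) / 0.04193 = 2.20 g/cm³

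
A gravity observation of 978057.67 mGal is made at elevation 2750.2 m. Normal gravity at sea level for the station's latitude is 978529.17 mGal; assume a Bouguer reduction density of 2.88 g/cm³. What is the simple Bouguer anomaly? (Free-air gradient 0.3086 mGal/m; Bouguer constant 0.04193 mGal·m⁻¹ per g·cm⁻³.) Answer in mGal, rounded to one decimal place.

Free-air correction = 0.3086 × 2750.2 = 848.71 mGal
Free-air anomaly = 978057.67 − 978529.17 + (848.71) = 377.21 mGal
Bouguer slab correction = 0.04193 × 2.88 × 2750.2 = 332.11 mGal
Simple Bouguer anomaly = 377.21 − (332.11) = 45.10 mGal

45.1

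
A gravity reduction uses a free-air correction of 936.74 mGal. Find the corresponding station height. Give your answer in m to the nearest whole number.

h = 936.74 / 0.3086 = 3035.45 m

3035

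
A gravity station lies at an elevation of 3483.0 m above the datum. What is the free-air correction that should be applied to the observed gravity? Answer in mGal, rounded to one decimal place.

1074.9

Free-air correction = 0.3086 × 3483.0 = 1074.9 mGal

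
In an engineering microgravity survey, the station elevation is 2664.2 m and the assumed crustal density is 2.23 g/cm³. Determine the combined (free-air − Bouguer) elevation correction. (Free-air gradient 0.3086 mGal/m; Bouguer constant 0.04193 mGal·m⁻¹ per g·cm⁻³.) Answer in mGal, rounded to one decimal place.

Combined gradient = 0.3086 − 0.04193 × 2.23 = 0.2150961 mGal/m
Combined elevation correction = 0.2150961 × 2664.2 = 573.1 mGal

573.1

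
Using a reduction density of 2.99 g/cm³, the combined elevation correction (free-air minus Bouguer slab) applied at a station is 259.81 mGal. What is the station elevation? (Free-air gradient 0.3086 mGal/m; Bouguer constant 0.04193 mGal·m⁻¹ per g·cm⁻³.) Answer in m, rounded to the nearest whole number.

1418

Combined gradient = 0.3086 − 0.04193 × 2.99 = 0.1832293 mGal/m
h = 259.81 / 0.1832293 = 1417.95 m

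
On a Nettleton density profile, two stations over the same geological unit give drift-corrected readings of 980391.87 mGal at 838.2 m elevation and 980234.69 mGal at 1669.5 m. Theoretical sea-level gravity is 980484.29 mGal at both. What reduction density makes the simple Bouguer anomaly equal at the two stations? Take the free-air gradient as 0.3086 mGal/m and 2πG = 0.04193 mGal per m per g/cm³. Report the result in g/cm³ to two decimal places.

2.85

Δg_obs = 980234.69 − 980391.87 = -157.18 mGal over Δh = 1669.5 − 838.2 = 831.3 m
Equal Bouguer anomalies ⇒ Δg_obs + (0.3086 − 0.04193ρ)·Δh = 0
0.3086 − 0.04193ρ = −Δg_obs/Δh = 0.18908
ρ = (0.3086 − 0.18908) / 0.04193 = 2.85 g/cm³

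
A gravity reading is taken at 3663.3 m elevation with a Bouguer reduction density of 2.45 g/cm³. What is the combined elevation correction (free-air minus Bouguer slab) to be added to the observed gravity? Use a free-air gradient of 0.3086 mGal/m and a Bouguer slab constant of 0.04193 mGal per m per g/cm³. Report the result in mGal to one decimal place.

754.2

Combined gradient = 0.3086 − 0.04193 × 2.45 = 0.2058715 mGal/m
Combined elevation correction = 0.2058715 × 3663.3 = 754.2 mGal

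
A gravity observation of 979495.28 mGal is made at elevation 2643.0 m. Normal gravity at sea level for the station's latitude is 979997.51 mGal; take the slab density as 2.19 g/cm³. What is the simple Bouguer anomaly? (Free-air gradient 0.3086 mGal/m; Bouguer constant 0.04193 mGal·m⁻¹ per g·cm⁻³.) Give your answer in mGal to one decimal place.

70.7

Free-air correction = 0.3086 × 2643.0 = 815.63 mGal
Free-air anomaly = 979495.28 − 979997.51 + (815.63) = 313.40 mGal
Bouguer slab correction = 0.04193 × 2.19 × 2643.0 = 242.70 mGal
Simple Bouguer anomaly = 313.40 − (242.70) = 70.70 mGal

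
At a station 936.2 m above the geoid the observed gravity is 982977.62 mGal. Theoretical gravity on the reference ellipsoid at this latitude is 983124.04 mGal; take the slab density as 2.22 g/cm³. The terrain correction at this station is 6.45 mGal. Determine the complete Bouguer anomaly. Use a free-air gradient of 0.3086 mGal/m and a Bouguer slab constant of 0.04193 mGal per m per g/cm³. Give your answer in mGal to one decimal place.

61.8

Free-air correction = 0.3086 × 936.2 = 288.91 mGal
Free-air anomaly = 982977.62 − 983124.04 + (288.91) = 142.49 mGal
Bouguer slab correction = 0.04193 × 2.22 × 936.2 = 87.15 mGal
Simple Bouguer anomaly = 142.49 − (87.15) = 55.34 mGal
Complete Bouguer anomaly = 55.34 + 6.45 = 61.79 mGal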